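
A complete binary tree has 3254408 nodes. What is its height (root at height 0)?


In a complete binary tree, level k holds nodes 2^k .. 2^(k+1)-1 (1-indexed).
Height = floor(log2(n)) = floor(log2(3254408)) = 21
Check: 2^21 = 2097152 <= 3254408 < 4194304 = 2^22


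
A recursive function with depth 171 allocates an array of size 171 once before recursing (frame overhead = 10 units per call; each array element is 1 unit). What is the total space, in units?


Array allocation: 171 units (allocated once)
Stack frames: 171 deep * 10 per frame = 1710 units
Total = 171 + 1710 = 1881


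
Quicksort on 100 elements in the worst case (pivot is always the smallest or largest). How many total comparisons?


In the worst case, each partition step picks the worst pivot:
  Partition 1: 99 comparisons (n-1 elements to compare)
  Partition 2: 98 comparisons
  Partition 3: 97 comparisons
  Partition 4: 96 comparisons
  Partition 5: 95 comparisons
  ...
  Last partition: 0 comparisons
Total = (n-1) + (n-2) + ... + 1 + 0 = n*(n-1)/2
= 100*99/2 = 4950


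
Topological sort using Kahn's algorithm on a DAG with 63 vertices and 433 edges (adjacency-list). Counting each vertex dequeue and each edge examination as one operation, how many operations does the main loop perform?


Kahn's algorithm:
  1. Compute in-degrees: O(V + E)
  2. Process queue: each vertex dequeued once (O(V))
     each edge examined once (O(E))
Total = V + E = 63 + 433 = 496


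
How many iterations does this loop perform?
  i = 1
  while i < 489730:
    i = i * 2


The loop variable doubles each iteration:
i = 1 -> 2 -> 4 -> 8 -> 16 -> 32 -> 64 -> 128 -> 256 -> 512 -> 1024 -> 2048 -> 4096 -> 8192 -> 16384 -> 32768 -> 65536 -> 131072 -> 262144 -> 524288 (stop, 524288 >= 489730)
Number of doublings = ceil(log2(489730)) = 19


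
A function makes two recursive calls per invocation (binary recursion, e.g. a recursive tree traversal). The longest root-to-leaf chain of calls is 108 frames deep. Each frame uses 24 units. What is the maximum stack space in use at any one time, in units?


Binary recursion: the two calls run one after the other, so only one root-to-leaf chain of frames is on the stack at a time.
Maximum depth (longest chain) = 108 frames
Each frame = 24 units
Max stack space = 108 * 24 = 2592


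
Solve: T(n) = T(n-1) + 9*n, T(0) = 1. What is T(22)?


Expanding the recurrence:
T(22) = T(21) + 9*22
       = T(20) + 9*21 + 9*22
       ...
       = T(0) + 9*(1 + 2 + ... + 22)
       = 1 + 9 * 22*23/2
       = 1 + 9 * 253
       = 1 + 2277 = 2278


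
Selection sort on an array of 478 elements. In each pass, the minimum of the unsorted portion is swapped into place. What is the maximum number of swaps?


Selection sort performs one swap per pass:
  Pass 1: find min in positions 0 to 477, swap with position 0
  Pass 2: find min in positions 1 to 477, swap with position 1
  Pass 3: find min in positions 2 to 477, swap with position 2
  Pass 4: find min in positions 3 to 477, swap with position 3
  Pass 5: find min in positions 4 to 477, swap with position 4
  ... (472 more passes)
Total passes (and swaps) = n - 1 = 478 - 1 = 477


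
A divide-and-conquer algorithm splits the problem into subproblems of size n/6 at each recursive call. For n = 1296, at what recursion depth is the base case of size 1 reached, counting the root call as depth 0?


At each depth, the problem size is divided by 6:
  Depth 0: problem size = 1296
  Depth 1: problem size = 216
  Depth 2: problem size = 36
  Depth 3: problem size = 6
  Depth 4: problem size = 1 (base case)
The base case is reached at depth log_6(1296) = 4 (the tree has 5 levels counting depth 0, but the depth asked for is 4).
Recursion depth = 4


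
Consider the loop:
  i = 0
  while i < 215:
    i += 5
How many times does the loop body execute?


Starting at i = 0, each iteration adds 5.
Iterations until i >= 215:
  Iteration 1: i = 0 -> i = 5
  Iteration 2: i = 5 -> i = 10
  Iteration 3: i = 10 -> i = 15
  Iteration 4: i = 15 -> i = 20
  Iteration 5: i = 20 -> i = 25
  Iteration 6: i = 25 -> i = 30
  Iteration 7: i = 30 -> i = 35
  Iteration 8: i = 35 -> i = 40
  ... continuing ...
Total iterations = ceil(215/5) = 43


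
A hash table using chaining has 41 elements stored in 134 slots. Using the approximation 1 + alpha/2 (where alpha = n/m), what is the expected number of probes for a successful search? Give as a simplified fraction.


Load factor alpha = n/m = 41/134
Expected probes = 1 + alpha/2 = 1 + 41/(2*134)
= 1 + 41/268
= 268/268 + 41/268
= 309/268


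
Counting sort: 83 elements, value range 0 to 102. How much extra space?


n = 83 (output array)
k = 103 (count array for 103 distinct values)
Extra space = 83 + 103 = 186


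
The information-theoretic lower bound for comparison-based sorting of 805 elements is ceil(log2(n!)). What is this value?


A binary decision tree of height h has at most 2^h leaves and needs at least n! of them, so h >= ceil(log2(n!)).
805! is far too large to multiply out, so use Stirling's series:
  ln(n!) ~ n ln n - n + (1/2) ln(2 pi n) + 1/(12n)  (error below 1/(360 n^3), negligible here)
  ln(805) = 6.6908423
  n ln n = 805 * 6.6908423 = 5386.1281
  (1/2) ln(2 pi * 805) = (1/2) ln(5057.9642) = 4.2644
  1/(12*805) = 0.0001
  ln(805!) ~ 5386.1281 - 805 + 4.2644 + 0.0001 = 4585.3926
Convert to base 2: log2(805!) = 4585.3926 / ln 2 = 4585.3926 / 0.69314718 = 6615.3232
ceil(6615.3232) = 6616


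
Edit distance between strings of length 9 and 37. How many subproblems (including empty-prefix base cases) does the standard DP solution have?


The table includes base cases (empty prefixes).
Rows: (m+1) = 10
Columns: (n+1) = 38
Total = 10 * 38 = 380


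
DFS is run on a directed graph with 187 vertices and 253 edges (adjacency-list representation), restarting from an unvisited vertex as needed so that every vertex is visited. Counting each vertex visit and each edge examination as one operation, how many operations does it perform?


A full DFS traversal processes each vertex exactly once (push/pop on stack).
Each directed edge is examined once.
V = 187, E = 253
V + E = 440


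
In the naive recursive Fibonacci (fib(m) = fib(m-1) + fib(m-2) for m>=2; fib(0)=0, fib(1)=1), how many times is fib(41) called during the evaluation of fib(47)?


Let N(m) = number of times fib(m) is called while evaluating fib(47).
N(47) = 1 (the initial call).
N(46) = 1 (only fib(47) calls it).
For 1 <= m <= 45: fib(m) is called by fib(m+1) and fib(m+2), so
  N(m) = N(m+1) + N(m+2).
fib(0) is called only by fib(2), so N(0) = N(2).
Walk down from m=47:
  N(47)=1, N(46)=1, N(45)=2, N(44)=3, N(43)=5, N(42)=8, N(41)=13
N(41) = 13


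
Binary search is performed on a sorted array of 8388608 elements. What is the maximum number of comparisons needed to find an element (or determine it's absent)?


Binary search halves the search space each comparison:
  Step 1: search space = 8388608 -> 4194304
  Step 2: search space = 4194304 -> 2097152
  Step 3: search space = 2097152 -> 1048576
  Step 4: search space = 1048576 -> 524288
  Step 5: search space = 524288 -> 262144
  Step 6: search space = 262144 -> 131072
  Step 7: search space = 131072 -> 65536
  Step 8: search space = 65536 -> 32768
  Step 9: search space = 32768 -> 16384
  Step 10: search space = 16384 -> 8192
  Step 11: search space = 8192 -> 4096
  Step 12: search space = 4096 -> 2048
  Step 13: search space = 2048 -> 1024
  Step 14: search space = 1024 -> 512
  Step 15: search space = 512 -> 256
  Step 16: search space = 256 -> 128
  Step 17: search space = 128 -> 64
  Step 18: search space = 64 -> 32
  Step 19: search space = 32 -> 16
  Step 20: search space = 16 -> 8
  Step 21: search space = 8 -> 4
  Step 22: search space = 4 -> 2
  Step 23: search space = 2 -> 1
  Step 24: search space = 1 (final check)
Maximum comparisons = floor(log2(8388608)) + 1 = 23 + 1 = 24


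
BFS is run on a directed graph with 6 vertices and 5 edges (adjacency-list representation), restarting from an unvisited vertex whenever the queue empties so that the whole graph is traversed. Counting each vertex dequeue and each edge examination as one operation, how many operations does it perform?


A full BFS traversal dequeues each vertex exactly once and examines each directed edge exactly once.
V = 6 (vertex processing cost)
E = 5 (edge examination cost)
Total operations proportional to V + E = 6 + 5 = 11


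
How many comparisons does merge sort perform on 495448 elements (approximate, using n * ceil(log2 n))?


Recursion depth: ceil(log2(495448)) = 19
Each recursion level merges n = 495448 elements
Total = 495448 * 19 = 9413512


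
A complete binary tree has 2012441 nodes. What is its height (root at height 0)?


In a complete binary tree, level k holds nodes 2^k .. 2^(k+1)-1 (1-indexed).
Height = floor(log2(n)) = floor(log2(2012441)) = 20
Check: 2^20 = 1048576 <= 2012441 < 2097152 = 2^21


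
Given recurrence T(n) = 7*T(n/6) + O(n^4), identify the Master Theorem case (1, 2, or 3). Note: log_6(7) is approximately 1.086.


Master Theorem parameters: a=7, b=6, c=4
log_b(a) = 1.086
Compare b^c with a: 6^4 = 1296 > 7, so c > log_b(a).
Comparing c=4 vs log_b(a)=1.086:
4 > 1.086 => Case 3
Result: T(n) = O(n^4)
Master Theorem case = 3


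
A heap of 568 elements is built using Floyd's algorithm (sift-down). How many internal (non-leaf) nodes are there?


Leaf nodes occupy roughly half the array.
Sift-down is called for each internal node, starting from the last one.
Internal nodes = floor(n/2) = floor(568/2) = 284


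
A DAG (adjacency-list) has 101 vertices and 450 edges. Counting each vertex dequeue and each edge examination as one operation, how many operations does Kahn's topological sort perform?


V = 101 (vertex processing)
E = 450 (edge processing)
V + E = 101 + 450 = 551


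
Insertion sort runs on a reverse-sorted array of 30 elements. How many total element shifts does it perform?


Sum of shifts = 1 + 2 + 3 + ... + 29
= 30 * 29 / 2
= 870 / 2
= 435


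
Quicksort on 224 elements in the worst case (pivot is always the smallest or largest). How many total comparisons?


In the worst case, each partition step picks the worst pivot:
  Partition 1: 223 comparisons (n-1 elements to compare)
  Partition 2: 222 comparisons
  Partition 3: 221 comparisons
  Partition 4: 220 comparisons
  Partition 5: 219 comparisons
  ...
  Last partition: 0 comparisons
Total = (n-1) + (n-2) + ... + 1 + 0 = n*(n-1)/2
= 224*223/2 = 24976


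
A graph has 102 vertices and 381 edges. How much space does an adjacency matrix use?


Adjacency matrix: V x V grid of entries
Space = V^2 = 102^2 = 102 * 102 = 10404


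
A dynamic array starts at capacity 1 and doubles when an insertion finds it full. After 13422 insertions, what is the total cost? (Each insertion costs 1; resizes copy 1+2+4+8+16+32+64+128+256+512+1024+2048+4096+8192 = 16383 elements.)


Insertion cost: 13422 (one per element)
Resizes occur just before inserting elements 2, 3, 5, 9, ...
Elements copied at each resize: 1 + 2 + 4 + 8 + 16 + 32 + 64 + 128 + 256 + 512 + 1024 + 2048 + 4096 + 8192
Sum of copies = 16383 (geometric series: 2^k - 1)
Total = 13422 + 16383 = 29805


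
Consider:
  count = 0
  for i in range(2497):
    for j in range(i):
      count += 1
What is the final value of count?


For each i, the inner loop runs i times:
  i=0: inner runs 0 times
  i=1: inner runs 1 time
  i=2: inner runs 2 times
  i=3: inner runs 3 times
  i=4: inner runs 4 times
  i=5: inner runs 5 times
  i=6: inner runs 6 times
  i=7: inner runs 7 times
  ...
Total = 0 + 1 + 2 + ... + 2496 = 2497*(2497-1)/2 = 3116256


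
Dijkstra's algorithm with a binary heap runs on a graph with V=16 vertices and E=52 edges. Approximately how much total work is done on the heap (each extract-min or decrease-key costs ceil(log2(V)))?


Dijkstra with a binary heap: each vertex is extracted once, each edge may relax once.
Each heap operation costs O(log V).
V + E = 16 + 52 = 68
ceil(log2(16)) = 4 (since 2^3 = 8 < 16 <= 16 = 2^4)
Total heap work = (V+E) * ceil(log2(V)) = 68 * 4 = 272


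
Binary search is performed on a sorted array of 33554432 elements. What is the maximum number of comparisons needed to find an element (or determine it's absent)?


Binary search halves the search space each comparison:
  Step 1: search space = 33554432 -> 16777216
  Step 2: search space = 16777216 -> 8388608
  Step 3: search space = 8388608 -> 4194304
  Step 4: search space = 4194304 -> 2097152
  Step 5: search space = 2097152 -> 1048576
  Step 6: search space = 1048576 -> 524288
  Step 7: search space = 524288 -> 262144
  Step 8: search space = 262144 -> 131072
  Step 9: search space = 131072 -> 65536
  Step 10: search space = 65536 -> 32768
  Step 11: search space = 32768 -> 16384
  Step 12: search space = 16384 -> 8192
  Step 13: search space = 8192 -> 4096
  Step 14: search space = 4096 -> 2048
  Step 15: search space = 2048 -> 1024
  Step 16: search space = 1024 -> 512
  Step 17: search space = 512 -> 256
  Step 18: search space = 256 -> 128
  Step 19: search space = 128 -> 64
  Step 20: search space = 64 -> 32
  Step 21: search space = 32 -> 16
  Step 22: search space = 16 -> 8
  Step 23: search space = 8 -> 4
  Step 24: search space = 4 -> 2
  Step 25: search space = 2 -> 1
  Step 26: search space = 1 (final check)
Maximum comparisons = floor(log2(33554432)) + 1 = 25 + 1 = 26


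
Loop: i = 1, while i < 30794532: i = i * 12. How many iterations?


i multiplies by 12 each step:
i = 1 -> 12 -> 144 -> 1728 -> 20736 -> 248832 -> 2985984 -> 35831808 (stop)
Iterations = ceil(log_12(30794532)) = 7


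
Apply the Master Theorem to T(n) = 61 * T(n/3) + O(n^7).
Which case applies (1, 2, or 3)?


The Master Theorem: T(n) = a*T(n/b) + O(n^c)
  a = 61, b = 3, c = 7
log_b(a) = log_3(61) ~ 3.742
Compare b^c with a: 3^7 = 2187 > 61, so c > log_b(a).
Since c > log_b(a), Case 3 applies.
T(n) = O(n^7)
Master Theorem case = 3


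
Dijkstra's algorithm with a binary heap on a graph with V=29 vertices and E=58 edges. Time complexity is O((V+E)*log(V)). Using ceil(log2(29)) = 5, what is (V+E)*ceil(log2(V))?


Dijkstra with a binary heap: each vertex is extracted once, each edge may relax once.
Each heap operation costs O(log V).
V + E = 29 + 58 = 87
ceil(log2(29)) = 5 (since 2^4 = 16 < 29 <= 32 = 2^5)
Total heap work = (V+E) * ceil(log2(V)) = 87 * 5 = 435


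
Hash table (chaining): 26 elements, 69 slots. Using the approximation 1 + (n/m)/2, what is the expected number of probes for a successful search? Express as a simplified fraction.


Computing expected probes:
alpha = 26/69
= 1 + alpha/2
= 1 + 26/(2*69)
= (2*69 + 26) / (2*69)
= 164/138 = 82/69


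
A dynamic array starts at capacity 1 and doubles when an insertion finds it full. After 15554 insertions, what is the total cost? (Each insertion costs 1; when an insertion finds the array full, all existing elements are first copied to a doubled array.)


Insertion cost: 15554 (one per element)
Resizes occur just before inserting elements 2, 3, 5, 9, ...
Elements copied at each resize: 1 + 2 + 4 + 8 + 16 + 32 + 64 + 128 + 256 + 512 + 1024 + 2048 + 4096 + 8192
Sum of copies = 16383 (geometric series: 2^k - 1)
Total = 15554 + 16383 = 31937


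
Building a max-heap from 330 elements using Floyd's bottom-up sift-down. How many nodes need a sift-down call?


In a heap of 330 elements (0-indexed array):
  Last element index: 329
  Parent of last element: floor((329 - 1) / 2) = 164
  Internal nodes: indices 0 to 164
  Count = floor(330/2) = 165


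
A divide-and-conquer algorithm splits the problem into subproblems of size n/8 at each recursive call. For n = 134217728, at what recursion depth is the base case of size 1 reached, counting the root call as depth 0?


At each depth, the problem size is divided by 8:
  Depth 0: problem size = 134217728
  Depth 1: problem size = 16777216
  Depth 2: problem size = 2097152
  Depth 3: problem size = 262144
  Depth 4: problem size = 32768
  Depth 5: problem size = 4096
  Depth 6: problem size = 512
  Depth 7: problem size = 64
  Depth 8: problem size = 8
  Depth 9: problem size = 1 (base case)
The base case is reached at depth log_8(134217728) = 9 (the tree has 10 levels counting depth 0, but the depth asked for is 9).
Recursion depth = 9


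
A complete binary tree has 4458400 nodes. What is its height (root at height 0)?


In a complete binary tree, level k holds nodes 2^k .. 2^(k+1)-1 (1-indexed).
Height = floor(log2(n)) = floor(log2(4458400)) = 22
Check: 2^22 = 4194304 <= 4458400 < 8388608 = 2^23


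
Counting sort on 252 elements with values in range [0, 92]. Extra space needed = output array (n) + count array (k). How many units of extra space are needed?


Output array size: 252 (to store sorted result)
Count array size: 93 (one slot per possible value, range 0 to 92)
Total extra space = 252 + 93 = 345


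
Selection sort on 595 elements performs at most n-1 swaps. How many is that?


Each of the 594 passes places one element in its final position.
Pass 1: swap minimum into position 0
Pass 2: swap minimum of remaining into position 1
...
Pass 594: last two elements, one swap
Maximum swaps = 595 - 1 = 594


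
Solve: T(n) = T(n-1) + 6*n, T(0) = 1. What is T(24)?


Expanding the recurrence:
T(24) = T(23) + 6*24
       = T(22) + 6*23 + 6*24
       ...
       = T(0) + 6*(1 + 2 + ... + 24)
       = 1 + 6 * 24*25/2
       = 1 + 6 * 300
       = 1 + 1800 = 1801


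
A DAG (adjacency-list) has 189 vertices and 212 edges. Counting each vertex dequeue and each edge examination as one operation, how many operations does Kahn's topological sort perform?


V = 189 (vertex processing)
E = 212 (edge processing)
V + E = 189 + 212 = 401


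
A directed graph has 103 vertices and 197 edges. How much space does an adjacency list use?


Adjacency list: one list head per vertex + one entry per edge
Vertex heads: 103
Edge entries: 197
Total = 103 + 197 = 300


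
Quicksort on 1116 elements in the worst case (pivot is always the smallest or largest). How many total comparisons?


In the worst case, each partition step picks the worst pivot:
  Partition 1: 1115 comparisons (n-1 elements to compare)
  Partition 2: 1114 comparisons
  Partition 3: 1113 comparisons
  Partition 4: 1112 comparisons
  Partition 5: 1111 comparisons
  ...
  Last partition: 0 comparisons
Total = (n-1) + (n-2) + ... + 1 + 0 = n*(n-1)/2
= 1116*1115/2 = 622170


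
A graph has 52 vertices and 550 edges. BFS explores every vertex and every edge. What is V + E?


A full BFS traversal dequeues each vertex once and examines each edge once.
Vertex visits: 52
Edge visits: 550
V + E = 52 + 550 = 602


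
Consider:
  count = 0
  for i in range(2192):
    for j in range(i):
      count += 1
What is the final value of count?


For each i, the inner loop runs i times:
  i=0: inner runs 0 times
  i=1: inner runs 1 time
  i=2: inner runs 2 times
  i=3: inner runs 3 times
  i=4: inner runs 4 times
  i=5: inner runs 5 times
  i=6: inner runs 6 times
  i=7: inner runs 7 times
  ...
Total = 0 + 1 + 2 + ... + 2191 = 2192*(2192-1)/2 = 2401336


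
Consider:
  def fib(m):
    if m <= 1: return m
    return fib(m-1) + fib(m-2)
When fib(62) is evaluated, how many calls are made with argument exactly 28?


Let N(m) = number of times fib(m) is called while evaluating fib(62).
N(62) = 1 (the initial call).
N(61) = 1 (only fib(62) calls it).
For 1 <= m <= 60: fib(m) is called by fib(m+1) and fib(m+2), so
  N(m) = N(m+1) + N(m+2).
fib(0) is called only by fib(2), so N(0) = N(2).
Walk down from m=62:
  N(62)=1, N(61)=1, N(60)=2, N(59)=3, N(58)=5, N(57)=8, N(56)=13, N(55)=21, N(54)=34, N(53)=55, N(52)=89, N(51)=144, N(50)=233, N(49)=377, N(48)=610, N(47)=987, N(46)=1597, N(45)=2584, N(44)=4181, N(43)=6765, N(42)=10946, N(41)=17711, N(40)=28657, N(39)=46368, N(38)=75025, N(37)=121393, N(36)=196418, N(35)=317811, N(34)=514229, N(33)=832040, N(32)=1346269, N(31)=2178309, N(30)=3524578, N(29)=5702887, N(28)=9227465
N(28) = 9227465


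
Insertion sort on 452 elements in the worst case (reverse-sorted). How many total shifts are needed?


In the worst case (reverse-sorted), each element shifts past all previous:
  Element 1: 1 shifts
  Element 2: 2 shifts
  Element 3: 3 shifts
  Element 4: 4 shifts
  Element 5: 5 shifts
  ...
  Element 451: 451 shifts
Total = 1 + 2 + ... + 451
= 452*(452-1)/2 = 101926


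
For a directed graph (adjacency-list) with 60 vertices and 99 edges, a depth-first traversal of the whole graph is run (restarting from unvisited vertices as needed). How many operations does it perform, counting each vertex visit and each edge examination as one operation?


A full DFS traversal visits each vertex once and examines each edge once.
V = 60
E = 99
Sum = 60 + 99 = 159


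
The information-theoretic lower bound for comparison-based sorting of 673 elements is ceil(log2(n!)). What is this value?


A binary decision tree of height h has at most 2^h leaves and needs at least n! of them, so h >= ceil(log2(n!)).
673! is far too large to multiply out, so use Stirling's series:
  ln(n!) ~ n ln n - n + (1/2) ln(2 pi n) + 1/(12n)  (error below 1/(360 n^3), negligible here)
  ln(673) = 6.5117453
  n ln n = 673 * 6.5117453 = 4382.4046
  (1/2) ln(2 pi * 673) = (1/2) ln(4228.5837) = 4.1748
  1/(12*673) = 0.0001
  ln(673!) ~ 4382.4046 - 673 + 4.1748 + 0.0001 = 3713.5795
Convert to base 2: log2(673!) = 3713.5795 / ln 2 = 3713.5795 / 0.69314718 = 5357.5627
ceil(5357.5627) = 5358


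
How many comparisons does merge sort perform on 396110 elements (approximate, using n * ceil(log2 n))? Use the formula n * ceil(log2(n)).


Recursion depth: ceil(log2(396110)) = 19
Each recursion level merges n = 396110 elements
Total = 396110 * 19 = 7526090


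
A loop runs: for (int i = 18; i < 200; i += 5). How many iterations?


Loop starts at i = 18, increments by 5, stops when i >= 200.
Number of iterations = ceil((200 - 18) / 5)
= ceil(182 / 5)
= 37


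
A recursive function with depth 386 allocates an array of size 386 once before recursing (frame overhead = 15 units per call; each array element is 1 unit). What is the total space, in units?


Array allocation: 386 units (allocated once)
Stack frames: 386 deep * 15 per frame = 5790 units
Total = 386 + 5790 = 6176


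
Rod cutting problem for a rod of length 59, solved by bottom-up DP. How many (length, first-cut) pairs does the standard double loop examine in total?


For each subproblem length i = 1..59, the inner loop considers i possible first cuts.
Total = 1 + 2 + ... + 59
= 59*(59+1)/2
= 59*60/2 = 1770


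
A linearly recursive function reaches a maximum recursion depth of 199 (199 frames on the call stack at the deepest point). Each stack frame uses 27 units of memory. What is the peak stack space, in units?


Maximum recursion depth = 199 frames
Memory per frame = 27 units
Total stack space = depth * frame_size
= 199 * 27 = 5373


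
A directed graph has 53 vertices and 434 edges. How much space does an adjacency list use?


Adjacency list: one list head per vertex + one entry per edge
Vertex heads: 53
Edge entries: 434
Total = 53 + 434 = 487


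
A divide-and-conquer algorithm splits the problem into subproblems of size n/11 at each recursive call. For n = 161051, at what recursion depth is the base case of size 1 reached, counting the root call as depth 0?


At each depth, the problem size is divided by 11:
  Depth 0: problem size = 161051
  Depth 1: problem size = 14641
  Depth 2: problem size = 1331
  Depth 3: problem size = 121
  Depth 4: problem size = 11
  Depth 5: problem size = 1 (base case)
The base case is reached at depth log_11(161051) = 5 (the tree has 6 levels counting depth 0, but the depth asked for is 5).
Recursion depth = 5


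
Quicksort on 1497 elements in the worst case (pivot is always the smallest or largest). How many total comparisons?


In the worst case, each partition step picks the worst pivot:
  Partition 1: 1496 comparisons (n-1 elements to compare)
  Partition 2: 1495 comparisons
  Partition 3: 1494 comparisons
  Partition 4: 1493 comparisons
  Partition 5: 1492 comparisons
  ...
  Last partition: 0 comparisons
Total = (n-1) + (n-2) + ... + 1 + 0 = n*(n-1)/2
= 1497*1496/2 = 1119756


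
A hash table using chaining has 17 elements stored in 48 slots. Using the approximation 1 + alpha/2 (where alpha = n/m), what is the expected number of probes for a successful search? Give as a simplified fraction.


Load factor alpha = n/m = 17/48
Expected probes = 1 + alpha/2 = 1 + 17/(2*48)
= 1 + 17/96
= 96/96 + 17/96
= 113/96


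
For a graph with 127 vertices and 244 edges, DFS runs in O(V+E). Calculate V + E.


A full DFS traversal visits each vertex once and examines each edge once.
V = 127
E = 244
Sum = 127 + 244 = 371


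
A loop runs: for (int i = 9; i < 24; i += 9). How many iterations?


Loop starts at i = 9, increments by 9, stops when i >= 24.
Number of iterations = ceil((24 - 9) / 9)
= ceil(15 / 9)
= 2


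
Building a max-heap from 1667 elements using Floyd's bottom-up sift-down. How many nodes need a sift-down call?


In a heap of 1667 elements (0-indexed array):
  Last element index: 1666
  Parent of last element: floor((1666 - 1) / 2) = 832
  Internal nodes: indices 0 to 832
  Count = floor(1667/2) = 833


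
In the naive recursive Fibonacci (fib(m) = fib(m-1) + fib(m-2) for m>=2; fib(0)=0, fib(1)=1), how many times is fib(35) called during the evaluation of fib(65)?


Let N(m) = number of times fib(m) is called while evaluating fib(65).
N(65) = 1 (the initial call).
N(64) = 1 (only fib(65) calls it).
For 1 <= m <= 63: fib(m) is called by fib(m+1) and fib(m+2), so
  N(m) = N(m+1) + N(m+2).
fib(0) is called only by fib(2), so N(0) = N(2).
Walk down from m=65:
  N(65)=1, N(64)=1, N(63)=2, N(62)=3, N(61)=5, N(60)=8, N(59)=13, N(58)=21, N(57)=34, N(56)=55, N(55)=89, N(54)=144, N(53)=233, N(52)=377, N(51)=610, N(50)=987, N(49)=1597, N(48)=2584, N(47)=4181, N(46)=6765, N(45)=10946, N(44)=17711, N(43)=28657, N(42)=46368, N(41)=75025, N(40)=121393, N(39)=196418, N(38)=317811, N(37)=514229, N(36)=832040, N(35)=1346269
N(35) = 1346269


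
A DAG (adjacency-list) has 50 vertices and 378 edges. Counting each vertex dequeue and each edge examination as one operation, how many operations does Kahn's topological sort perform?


V = 50 (vertex processing)
E = 378 (edge processing)
V + E = 50 + 378 = 428


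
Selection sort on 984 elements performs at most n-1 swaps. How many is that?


Each of the 983 passes places one element in its final position.
Pass 1: swap minimum into position 0
Pass 2: swap minimum of remaining into position 1
...
Pass 983: last two elements, one swap
Maximum swaps = 984 - 1 = 983


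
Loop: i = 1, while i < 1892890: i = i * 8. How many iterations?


i multiplies by 8 each step:
i = 1 -> 8 -> 64 -> 512 -> 4096 -> 32768 -> 262144 -> 2097152 (stop)
Iterations = ceil(log_8(1892890)) = 7


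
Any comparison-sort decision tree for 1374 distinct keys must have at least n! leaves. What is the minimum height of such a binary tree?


A binary decision tree of height h has at most 2^h leaves and needs at least n! of them, so h >= ceil(log2(n!)).
1374! is far too large to multiply out, so use Stirling's series:
  ln(n!) ~ n ln n - n + (1/2) ln(2 pi n) + 1/(12n)  (error below 1/(360 n^3), negligible here)
  ln(1374) = 7.2254815
  n ln n = 1374 * 7.2254815 = 9927.8116
  (1/2) ln(2 pi * 1374) = (1/2) ln(8633.0966) = 4.5317
  1/(12*1374) = 0.0001
  ln(1374!) ~ 9927.8116 - 1374 + 4.5317 + 0.0001 = 8558.3434
Convert to base 2: log2(1374!) = 8558.3434 / ln 2 = 8558.3434 / 0.69314718 = 12347.0796
ceil(12347.0796) = 12348


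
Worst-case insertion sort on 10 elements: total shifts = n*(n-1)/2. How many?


Sum of shifts = 1 + 2 + 3 + ... + 9
= 10 * 9 / 2
= 90 / 2
= 45


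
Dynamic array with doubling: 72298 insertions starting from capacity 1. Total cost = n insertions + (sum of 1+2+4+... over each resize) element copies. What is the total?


n = 72298
Insertion costs: 72298
Resizes copy 1, 2, 4, ... up to the largest power of 2 that is <= n-1 = 72297, i.e. 65536.
Copy costs = 1 + 2 + 4 + 8 + 16 + 32 + 64 + 128 + 256 + 512 + 1024 + 2048 + 4096 + 8192 + 16384 + 32768 + 65536 = 131071
Total = 72298 + 131071 = 203369


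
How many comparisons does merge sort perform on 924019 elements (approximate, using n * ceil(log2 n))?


Recursion depth: ceil(log2(924019)) = 20
Each recursion level merges n = 924019 elements
Total = 924019 * 20 = 18480380


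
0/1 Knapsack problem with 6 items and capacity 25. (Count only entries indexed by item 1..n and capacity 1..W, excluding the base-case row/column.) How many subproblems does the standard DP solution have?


The DP table is indexed by (item, capacity).
Rows: 6 items
Columns: 25 capacity values (1 to W)
Total subproblems = 6 * 25 = 150


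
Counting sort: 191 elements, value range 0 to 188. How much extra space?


n = 191 (output array)
k = 189 (count array for 189 distinct values)
Extra space = 191 + 189 = 380


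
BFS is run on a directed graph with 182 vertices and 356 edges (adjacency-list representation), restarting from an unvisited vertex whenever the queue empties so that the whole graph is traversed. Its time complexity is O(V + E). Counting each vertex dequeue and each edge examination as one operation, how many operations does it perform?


A full BFS traversal dequeues each vertex exactly once and examines each directed edge exactly once.
V = 182 (vertex processing cost)
E = 356 (edge examination cost)
Total operations proportional to V + E = 182 + 356 = 538


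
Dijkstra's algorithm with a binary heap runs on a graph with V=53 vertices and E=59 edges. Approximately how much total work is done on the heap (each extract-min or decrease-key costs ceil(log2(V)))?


Dijkstra with a binary heap: each vertex is extracted once, each edge may relax once.
Each heap operation costs O(log V).
V + E = 53 + 59 = 112
ceil(log2(53)) = 6 (since 2^5 = 32 < 53 <= 64 = 2^6)
Total heap work = (V+E) * ceil(log2(V)) = 112 * 6 = 672


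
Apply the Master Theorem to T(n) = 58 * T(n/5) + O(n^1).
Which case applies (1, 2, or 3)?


The Master Theorem: T(n) = a*T(n/b) + O(n^c)
  a = 58, b = 5, c = 1
log_b(a) = log_5(58) ~ 2.523
Compare b^c with a: 5^1 = 5 < 58, so c < log_b(a).
Since c < log_b(a), Case 1 applies.
T(n) = O(n^(log_5 58)) ~ O(n^2.523)
Master Theorem case = 1


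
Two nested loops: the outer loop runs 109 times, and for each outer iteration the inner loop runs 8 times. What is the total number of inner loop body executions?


Outer loop: 109 iterations
Inner loop: 8 iterations per outer iteration
Total = 109 * 8 = 872


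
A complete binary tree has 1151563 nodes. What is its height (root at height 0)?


In a complete binary tree, level k holds nodes 2^k .. 2^(k+1)-1 (1-indexed).
Height = floor(log2(n)) = floor(log2(1151563)) = 20
Check: 2^20 = 1048576 <= 1151563 < 2097152 = 2^21


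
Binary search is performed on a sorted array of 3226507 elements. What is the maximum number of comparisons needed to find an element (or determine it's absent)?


Binary search halves the search space each comparison:
  Step 1: search space = 3226507 -> 1613253
  Step 2: search space = 1613253 -> 806626
  Step 3: search space = 806626 -> 403313
  Step 4: search space = 403313 -> 201656
  Step 5: search space = 201656 -> 100828
  Step 6: search space = 100828 -> 50414
  Step 7: search space = 50414 -> 25207
  Step 8: search space = 25207 -> 12603
  Step 9: search space = 12603 -> 6301
  Step 10: search space = 6301 -> 3150
  Step 11: search space = 3150 -> 1575
  Step 12: search space = 1575 -> 787
  Step 13: search space = 787 -> 393
  Step 14: search space = 393 -> 196
  Step 15: search space = 196 -> 98
  Step 16: search space = 98 -> 49
  Step 17: search space = 49 -> 24
  Step 18: search space = 24 -> 12
  Step 19: search space = 12 -> 6
  Step 20: search space = 6 -> 3
  Step 21: search space = 3 -> 1
  Step 22: search space = 1 (final check)
Maximum comparisons = floor(log2(3226507)) + 1 = 21 + 1 = 22


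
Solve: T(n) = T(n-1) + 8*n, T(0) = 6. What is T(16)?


Expanding the recurrence:
T(16) = T(15) + 8*16
       = T(14) + 8*15 + 8*16
       ...
       = T(0) + 8*(1 + 2 + ... + 16)
       = 6 + 8 * 16*17/2
       = 6 + 8 * 136
       = 6 + 1088 = 1094


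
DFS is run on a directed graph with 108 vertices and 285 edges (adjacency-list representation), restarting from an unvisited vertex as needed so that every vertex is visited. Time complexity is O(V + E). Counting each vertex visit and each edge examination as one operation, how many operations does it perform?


A full DFS traversal processes each vertex exactly once (push/pop on stack).
Each directed edge is examined once.
V = 108, E = 285
V + E = 393


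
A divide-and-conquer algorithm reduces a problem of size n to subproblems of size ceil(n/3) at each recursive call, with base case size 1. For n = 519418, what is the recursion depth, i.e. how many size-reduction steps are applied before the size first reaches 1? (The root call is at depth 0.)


Each step divides the size by 3 (rounding up); after k steps the size is ceil(n/3^k), which equals 1 exactly when 3^k >= n.
So the depth is the smallest k with 3^k >= 519418, i.e. ceil(log_3(519418)).
3^11 = 177147 < 519418 <= 531441 = 3^12
Recursion depth = 12


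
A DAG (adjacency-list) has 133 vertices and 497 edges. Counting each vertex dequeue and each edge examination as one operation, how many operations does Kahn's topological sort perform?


V = 133 (vertex processing)
E = 497 (edge processing)
V + E = 133 + 497 = 630


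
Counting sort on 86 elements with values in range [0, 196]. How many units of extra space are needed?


Output array size: 86 (to store sorted result)
Count array size: 197 (one slot per possible value, range 0 to 196)
Total extra space = 86 + 197 = 283


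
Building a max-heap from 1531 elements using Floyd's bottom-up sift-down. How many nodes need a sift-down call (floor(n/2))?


In a heap of 1531 elements (0-indexed array):
  Last element index: 1530
  Parent of last element: floor((1530 - 1) / 2) = 764
  Internal nodes: indices 0 to 764
  Count = floor(1531/2) = 765


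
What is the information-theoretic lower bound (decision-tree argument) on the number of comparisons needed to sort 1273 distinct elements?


A binary decision tree of height h has at most 2^h leaves and needs at least n! of them, so h >= ceil(log2(n!)).
1273! is far too large to multiply out, so use Stirling's series:
  ln(n!) ~ n ln n - n + (1/2) ln(2 pi n) + 1/(12n)  (error below 1/(360 n^3), negligible here)
  ln(1273) = 7.1491316
  n ln n = 1273 * 7.1491316 = 9100.8445
  (1/2) ln(2 pi * 1273) = (1/2) ln(7998.4949) = 4.4935
  1/(12*1273) = 0.0001
  ln(1273!) ~ 9100.8445 - 1273 + 4.4935 + 0.0001 = 7832.3381
Convert to base 2: log2(1273!) = 7832.3381 / ln 2 = 7832.3381 / 0.69314718 = 11299.6753
ceil(11299.6753) = 11300


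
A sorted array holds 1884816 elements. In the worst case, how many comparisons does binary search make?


Halving sequence: 1884816 -> 942408 -> 471204 -> 235602 -> 117801 -> 58900 -> 29450 -> 14725 -> 7362 -> 3681 -> 1840 -> 920 -> 460 -> 230 -> 115 -> 57 -> 28 -> 14 -> 7 -> 3 -> 1
Number of halvings = 20
Max comparisons = 20 + 1 = 21


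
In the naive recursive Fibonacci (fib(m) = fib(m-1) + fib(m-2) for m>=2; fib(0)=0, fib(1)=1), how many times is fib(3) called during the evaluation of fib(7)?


Let N(m) = number of times fib(m) is called while evaluating fib(7).
N(7) = 1 (the initial call).
N(6) = 1 (only fib(7) calls it).
For 1 <= m <= 5: fib(m) is called by fib(m+1) and fib(m+2), so
  N(m) = N(m+1) + N(m+2).
fib(0) is called only by fib(2), so N(0) = N(2).
Walk down from m=7:
  N(7)=1, N(6)=1, N(5)=2, N(4)=3, N(3)=5
N(3) = 5


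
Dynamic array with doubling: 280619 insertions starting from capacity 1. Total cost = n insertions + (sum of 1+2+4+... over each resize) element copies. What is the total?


n = 280619
Insertion costs: 280619
Resizes copy 1, 2, 4, ... up to the largest power of 2 that is <= n-1 = 280618, i.e. 262144.
Copy costs = 1 + 2 + 4 + 8 + 16 + 32 + 64 + 128 + 256 + 512 + 1024 + 2048 + 4096 + 8192 + 16384 + 32768 + 65536 + 131072 + 262144 = 524287
Total = 280619 + 524287 = 804906


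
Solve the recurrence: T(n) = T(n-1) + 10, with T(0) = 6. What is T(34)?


Unrolling the recurrence:
T(34) = T(33) + 10
       = T(32) + 10 + 10
       = T(31) + 10*3
       ...
       = T(0) + 10*34
       = 6 + 340 = 346


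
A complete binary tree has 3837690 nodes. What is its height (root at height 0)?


In a complete binary tree, level k holds nodes 2^k .. 2^(k+1)-1 (1-indexed).
Height = floor(log2(n)) = floor(log2(3837690)) = 21
Check: 2^21 = 2097152 <= 3837690 < 4194304 = 2^22


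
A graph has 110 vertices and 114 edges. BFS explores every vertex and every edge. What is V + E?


A full BFS traversal dequeues each vertex once and examines each edge once.
Vertex visits: 110
Edge visits: 114
V + E = 110 + 114 = 224


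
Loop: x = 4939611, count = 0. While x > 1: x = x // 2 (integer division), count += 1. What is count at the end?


The variable x halves each step:
x = 4939611 -> 2469805 -> 1234902 -> 617451 -> 308725 -> 154362 -> 77181 -> 38590 -> 19295 -> 9647 -> 4823 -> 2411 -> 1205 -> 602 -> 301 -> 150 -> 75 -> 37 -> 18 -> 9 -> 4 -> 2 -> 1
Number of halvings = floor(log2(4939611)) = 22


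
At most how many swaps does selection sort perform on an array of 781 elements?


Each of the 780 passes places one element in its final position.
Pass 1: swap minimum into position 0
Pass 2: swap minimum of remaining into position 1
...
Pass 780: last two elements, one swap
Maximum swaps = 781 - 1 = 780


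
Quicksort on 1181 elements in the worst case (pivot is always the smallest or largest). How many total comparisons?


In the worst case, each partition step picks the worst pivot:
  Partition 1: 1180 comparisons (n-1 elements to compare)
  Partition 2: 1179 comparisons
  Partition 3: 1178 comparisons
  Partition 4: 1177 comparisons
  Partition 5: 1176 comparisons
  ...
  Last partition: 0 comparisons
Total = (n-1) + (n-2) + ... + 1 + 0 = n*(n-1)/2
= 1181*1180/2 = 696790


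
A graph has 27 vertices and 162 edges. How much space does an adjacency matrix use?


Adjacency matrix: V x V grid of entries
Space = V^2 = 27^2 = 27 * 27 = 729


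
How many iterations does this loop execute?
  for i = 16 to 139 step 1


The loop variable i takes values starting at 16 and increments by 1 each iteration.
Sequence: i = 16, 17, 18, 19, 20, 21, 22, 23, 24, ...
The upper bound 139 is inclusive, so the count is floor((last - first) / step) + 1:
floor((139 - 16) / 1) + 1 = floor(123/1) + 1 = 123 + 1 = 124


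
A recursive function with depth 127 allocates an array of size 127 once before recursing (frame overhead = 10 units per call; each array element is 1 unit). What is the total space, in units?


Array allocation: 127 units (allocated once)
Stack frames: 127 deep * 10 per frame = 1270 units
Total = 127 + 1270 = 1397


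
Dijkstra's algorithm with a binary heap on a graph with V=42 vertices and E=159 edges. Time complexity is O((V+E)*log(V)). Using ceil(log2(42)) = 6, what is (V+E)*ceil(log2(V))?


Dijkstra with a binary heap: each vertex is extracted once, each edge may relax once.
Each heap operation costs O(log V).
V + E = 42 + 159 = 201
ceil(log2(42)) = 6 (since 2^5 = 32 < 42 <= 64 = 2^6)
Total heap work = (V+E) * ceil(log2(V)) = 201 * 6 = 1206


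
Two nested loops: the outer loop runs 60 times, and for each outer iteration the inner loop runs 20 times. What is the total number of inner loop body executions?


Outer loop: 60 iterations
Inner loop: 20 iterations per outer iteration
Total = 60 * 20 = 1200


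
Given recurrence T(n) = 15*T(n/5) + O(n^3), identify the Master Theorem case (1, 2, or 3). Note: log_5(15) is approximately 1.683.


Master Theorem parameters: a=15, b=5, c=3
log_b(a) = 1.683
Compare b^c with a: 5^3 = 125 > 15, so c > log_b(a).
Comparing c=3 vs log_b(a)=1.683:
3 > 1.683 => Case 3
Result: T(n) = O(n^3)
Master Theorem case = 3
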